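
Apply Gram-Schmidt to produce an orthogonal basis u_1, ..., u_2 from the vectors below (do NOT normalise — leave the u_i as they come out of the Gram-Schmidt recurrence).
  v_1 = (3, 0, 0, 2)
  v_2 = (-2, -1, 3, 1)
Orthogonal basis:
  u_1 = (3, 0, 0, 2)
  u_2 = (-14/13, -1, 3, 21/13)

Apply the Gram-Schmidt recurrence
  u_1 = v_1
  u_i = v_i − Σ_{j<i} ((v_i · u_j) / (u_j · u_j)) · u_j.

Step by step this gives:
  u_1 = (3, 0, 0, 2)
  u_2 = (-14/13, -1, 3, 21/13)

Orthogonality check:
  u_2 · u_1 = 0 (should be 0)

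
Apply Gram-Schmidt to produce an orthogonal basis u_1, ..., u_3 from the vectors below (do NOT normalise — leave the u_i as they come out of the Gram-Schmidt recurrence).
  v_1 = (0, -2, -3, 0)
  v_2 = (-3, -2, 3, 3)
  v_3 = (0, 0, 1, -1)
Orthogonal basis:
  u_1 = (0, -2, -3, 0)
  u_2 = (-3, -36/13, 24/13, 3)
  u_3 = (-5/42, -4/7, 8/21, -37/42)

Apply the Gram-Schmidt recurrence
  u_1 = v_1
  u_i = v_i − Σ_{j<i} ((v_i · u_j) / (u_j · u_j)) · u_j.

Step by step this gives:
  u_1 = (0, -2, -3, 0)
  u_2 = (-3, -36/13, 24/13, 3)
  u_3 = (-5/42, -4/7, 8/21, -37/42)

Orthogonality check:
  u_2 · u_1 = 0 (should be 0)
  u_3 · u_1 = 0 (should be 0)
  u_3 · u_2 = 0 (should be 0)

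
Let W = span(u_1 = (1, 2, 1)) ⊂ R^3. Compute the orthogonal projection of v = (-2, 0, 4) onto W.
proj_W(v) = (1/3, 2/3, 1/3)

Set up U = [u_1 | ... | u_1] ∈ R^(3×1). The projector onto W = col(U) is P = U (U^T U)^(-1) U^T.
Compute U^T U =
  [6],
and U^T v = (2).
Solve U^T U · c = U^T v for the coefficients: c = (1/3). The projection is proj_W(v) = U c.
Check: (v - proj_W(v)) · u_1 = 0  (should be 0).
Result: proj_W(v) = (1/3, 2/3, 1/3).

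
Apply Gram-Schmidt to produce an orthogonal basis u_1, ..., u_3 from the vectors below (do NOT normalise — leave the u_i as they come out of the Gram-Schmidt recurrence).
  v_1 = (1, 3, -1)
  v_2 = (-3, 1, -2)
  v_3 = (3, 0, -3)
Orthogonal basis:
  u_1 = (1, 3, -1)
  u_2 = (-35/11, 5/11, -20/11)
  u_3 = (3/2, -3/2, -3)

Apply the Gram-Schmidt recurrence
  u_1 = v_1
  u_i = v_i − Σ_{j<i} ((v_i · u_j) / (u_j · u_j)) · u_j.

Step by step this gives:
  u_1 = (1, 3, -1)
  u_2 = (-35/11, 5/11, -20/11)
  u_3 = (3/2, -3/2, -3)

Orthogonality check:
  u_2 · u_1 = 0 (should be 0)
  u_3 · u_1 = 0 (should be 0)
  u_3 · u_2 = 0 (should be 0)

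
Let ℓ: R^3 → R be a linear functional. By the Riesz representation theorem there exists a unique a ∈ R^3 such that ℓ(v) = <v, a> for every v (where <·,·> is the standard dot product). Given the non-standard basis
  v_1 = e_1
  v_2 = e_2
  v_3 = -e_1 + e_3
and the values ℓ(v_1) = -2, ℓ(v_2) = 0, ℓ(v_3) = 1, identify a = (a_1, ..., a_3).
a = (-2, 0, -1)

Write a = (a_1, ..., a_3) in the standard basis. For each basis vector v_i, ℓ(v_i) = <v_i, a> is a linear equation in the a_j's. Collect the n equations into a matrix system V a = ℓ, where row i of V is v_i (expressed in the standard basis). Since V is invertible (lower-triangular with 1s on the diagonal, up to permutation), solve by back-substitution:
  V =
[[1, 0, 0],
 [0, 1, 0],
 [-1, 0, 1]]
  V a = (-2, 0, 1)
Solving gives a = (-2, 0, -1).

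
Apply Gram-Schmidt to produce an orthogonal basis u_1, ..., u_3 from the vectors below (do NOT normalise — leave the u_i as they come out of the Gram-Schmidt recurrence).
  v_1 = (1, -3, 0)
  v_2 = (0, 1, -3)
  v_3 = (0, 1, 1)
Orthogonal basis:
  u_1 = (1, -3, 0)
  u_2 = (3/10, 1/10, -3)
  u_3 = (36/91, 12/91, 4/91)

Apply the Gram-Schmidt recurrence
  u_1 = v_1
  u_i = v_i − Σ_{j<i} ((v_i · u_j) / (u_j · u_j)) · u_j.

Step by step this gives:
  u_1 = (1, -3, 0)
  u_2 = (3/10, 1/10, -3)
  u_3 = (36/91, 12/91, 4/91)

Orthogonality check:
  u_2 · u_1 = 0 (should be 0)
  u_3 · u_1 = 0 (should be 0)
  u_3 · u_2 = 0 (should be 0)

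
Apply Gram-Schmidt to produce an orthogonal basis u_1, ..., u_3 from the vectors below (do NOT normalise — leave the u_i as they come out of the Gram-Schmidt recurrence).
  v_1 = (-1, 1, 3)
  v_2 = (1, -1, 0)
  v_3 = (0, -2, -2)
Orthogonal basis:
  u_1 = (-1, 1, 3)
  u_2 = (9/11, -9/11, 6/11)
  u_3 = (-1, -1, 0)

Apply the Gram-Schmidt recurrence
  u_1 = v_1
  u_i = v_i − Σ_{j<i} ((v_i · u_j) / (u_j · u_j)) · u_j.

Step by step this gives:
  u_1 = (-1, 1, 3)
  u_2 = (9/11, -9/11, 6/11)
  u_3 = (-1, -1, 0)

Orthogonality check:
  u_2 · u_1 = 0 (should be 0)
  u_3 · u_1 = 0 (should be 0)
  u_3 · u_2 = 0 (should be 0)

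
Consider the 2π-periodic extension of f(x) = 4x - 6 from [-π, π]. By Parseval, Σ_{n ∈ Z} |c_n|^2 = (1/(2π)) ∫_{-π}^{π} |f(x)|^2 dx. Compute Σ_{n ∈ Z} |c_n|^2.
Σ |c_n|^2 = 16π^2/3 + 36

Expand and integrate term by term over [-π, π]:
  ∫ (4x)^2 dx = 16·(2π^3/3); ∫ 2·4·(-6)·x dx = 0 (odd integrand); ∫ (-6)^2 dx = 36·2π.
So (1/(2π)) ∫_{-π}^{π} (4x - 6)^2 dx = 16π^2/3 + 36 = 16π^2/3 + 36.
Parseval ⇒ Σ |c_n|^2 = 16π^2/3 + 36.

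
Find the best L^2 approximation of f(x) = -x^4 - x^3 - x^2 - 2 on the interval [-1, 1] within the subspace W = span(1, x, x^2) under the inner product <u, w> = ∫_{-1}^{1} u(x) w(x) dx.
g(x) = -13*x^2/7 - 3*x/5 - 67/35

The best approximation g ∈ W is the orthogonal projection of f onto W. Writing g = a_0 + a_1 x + a_2 x^2, the coefficients solve the normal equations G · a = b where
  G_{ij} = <φ_i, φ_j> and b_i = <f, φ_i>, with φ_0 = 1, φ_1 = x, φ_2 = x^2.
G =
  [2, 0, 2/3]
  [0, 2/3, 0]
  [2/3, 0, 2/5],
b = (-76/15, -2/5, -212/105).
Solving gives a_0 = -67/35, a_1 = -3/5, a_2 = -13/7, so
  g(x) = -13*x^2/7 - 3*x/5 - 67/35.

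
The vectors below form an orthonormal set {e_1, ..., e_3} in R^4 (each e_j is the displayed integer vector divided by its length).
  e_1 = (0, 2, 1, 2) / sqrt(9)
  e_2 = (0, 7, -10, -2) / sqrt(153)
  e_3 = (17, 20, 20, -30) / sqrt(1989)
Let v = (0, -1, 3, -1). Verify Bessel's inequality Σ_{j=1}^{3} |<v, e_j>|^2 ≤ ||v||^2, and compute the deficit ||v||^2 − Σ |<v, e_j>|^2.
Σ |<v, e_j>|^2 = 1238/117; ||v||^2 = 11; deficit = 49/117

Write each e_j = u_j / sqrt(<u_j, u_j>) where u_j is the displayed integer vector. Then <v, e_j> = <v, u_j> / sqrt(<u_j, u_j>), so |<v, e_j>|^2 = <v, u_j>^2 / <u_j, u_j>.
Coefficients: <v, e_1> = -1/sqrt(9), <v, e_2> = -35/sqrt(153), <v, e_3> = 70/sqrt(1989).
Square and sum: Σ |<v, e_j>|^2 = 1238/117.
Compute ||v||^2 = v·v = 11.
Deficit = 11 − 1238/117 = 49/117 ≥ 0, confirming Bessel's inequality. (The deficit equals ||v − Σ <v,e_j> e_j||^2, the squared distance from v to span{e_j}.)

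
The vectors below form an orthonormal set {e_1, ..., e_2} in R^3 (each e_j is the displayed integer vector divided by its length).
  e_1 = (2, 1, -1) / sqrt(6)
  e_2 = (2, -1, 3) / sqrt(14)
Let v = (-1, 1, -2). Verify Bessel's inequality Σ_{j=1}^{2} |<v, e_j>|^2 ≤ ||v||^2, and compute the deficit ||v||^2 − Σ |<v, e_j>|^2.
Σ |<v, e_j>|^2 = 125/21; ||v||^2 = 6; deficit = 1/21

Write each e_j = u_j / sqrt(<u_j, u_j>) where u_j is the displayed integer vector. Then <v, e_j> = <v, u_j> / sqrt(<u_j, u_j>), so |<v, e_j>|^2 = <v, u_j>^2 / <u_j, u_j>.
Coefficients: <v, e_1> = 1/sqrt(6), <v, e_2> = -9/sqrt(14).
Square and sum: Σ |<v, e_j>|^2 = 125/21.
Compute ||v||^2 = v·v = 6.
Deficit = 6 − 125/21 = 1/21 ≥ 0, confirming Bessel's inequality. (The deficit equals ||v − Σ <v,e_j> e_j||^2, the squared distance from v to span{e_j}.)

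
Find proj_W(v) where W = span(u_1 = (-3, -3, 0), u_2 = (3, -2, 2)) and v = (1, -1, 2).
proj_W(v) = (15/11, -15/11, 12/11)

Set up U = [u_1 | ... | u_2] ∈ R^(3×2). The projector onto W = col(U) is P = U (U^T U)^(-1) U^T.
Compute U^T U =
  [18, -3]
  [-3, 17],
and U^T v = (0, 9).
Solve U^T U · c = U^T v for the coefficients: c = (1/11, 6/11). The projection is proj_W(v) = U c.
Check: (v - proj_W(v)) · u_1 = 0  (should be 0).
Check: (v - proj_W(v)) · u_2 = 0  (should be 0).
Result: proj_W(v) = (15/11, -15/11, 12/11).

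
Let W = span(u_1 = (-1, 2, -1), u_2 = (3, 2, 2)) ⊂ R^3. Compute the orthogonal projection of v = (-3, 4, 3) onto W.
proj_W(v) = (-27/101, 358/101, -65/101)

Set up U = [u_1 | ... | u_2] ∈ R^(3×2). The projector onto W = col(U) is P = U (U^T U)^(-1) U^T.
Compute U^T U =
  [6, -1]
  [-1, 17],
and U^T v = (8, 5).
Solve U^T U · c = U^T v for the coefficients: c = (141/101, 38/101). The projection is proj_W(v) = U c.
Check: (v - proj_W(v)) · u_1 = 0  (should be 0).
Check: (v - proj_W(v)) · u_2 = 0  (should be 0).
Result: proj_W(v) = (-27/101, 358/101, -65/101).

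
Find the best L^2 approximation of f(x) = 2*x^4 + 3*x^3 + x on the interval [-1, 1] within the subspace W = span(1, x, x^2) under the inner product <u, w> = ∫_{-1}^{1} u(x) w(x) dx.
g(x) = 12*x^2/7 + 14*x/5 - 6/35

The best approximation g ∈ W is the orthogonal projection of f onto W. Writing g = a_0 + a_1 x + a_2 x^2, the coefficients solve the normal equations G · a = b where
  G_{ij} = <φ_i, φ_j> and b_i = <f, φ_i>, with φ_0 = 1, φ_1 = x, φ_2 = x^2.
G =
  [2, 0, 2/3]
  [0, 2/3, 0]
  [2/3, 0, 2/5],
b = (4/5, 28/15, 4/7).
Solving gives a_0 = -6/35, a_1 = 14/5, a_2 = 12/7, so
  g(x) = 12*x^2/7 + 14*x/5 - 6/35.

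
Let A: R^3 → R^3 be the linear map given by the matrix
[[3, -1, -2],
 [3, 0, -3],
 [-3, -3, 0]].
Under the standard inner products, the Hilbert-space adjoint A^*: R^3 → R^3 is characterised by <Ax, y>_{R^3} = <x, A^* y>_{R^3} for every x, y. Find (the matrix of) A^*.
A^* = A^T =
[[3, 3, -3],
 [-1, 0, -3],
 [-2, -3, 0]]

For real matrices with standard dot products, the defining identity <Ax, y> = <x, A^* y> gives (Ax)^T y = x^T (A^*) y, i.e. x^T A^T y = x^T (A^*) y. Since this holds for all x, y, we must have A^* = A^T. Therefore
A^* =
[[3, 3, -3],
 [-1, 0, -3],
 [-2, -3, 0]].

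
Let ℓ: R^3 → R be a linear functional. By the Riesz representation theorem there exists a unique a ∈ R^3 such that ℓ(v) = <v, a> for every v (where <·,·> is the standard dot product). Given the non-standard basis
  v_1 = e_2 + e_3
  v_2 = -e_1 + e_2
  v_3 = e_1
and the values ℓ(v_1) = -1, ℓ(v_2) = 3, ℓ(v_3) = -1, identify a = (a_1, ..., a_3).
a = (-1, 2, -3)

Write a = (a_1, ..., a_3) in the standard basis. For each basis vector v_i, ℓ(v_i) = <v_i, a> is a linear equation in the a_j's. Collect the n equations into a matrix system V a = ℓ, where row i of V is v_i (expressed in the standard basis). Since V is invertible (lower-triangular with 1s on the diagonal, up to permutation), solve by back-substitution:
  V =
[[0, 1, 1],
 [-1, 1, 0],
 [1, 0, 0]]
  V a = (-1, 3, -1)
Solving gives a = (-1, 2, -3).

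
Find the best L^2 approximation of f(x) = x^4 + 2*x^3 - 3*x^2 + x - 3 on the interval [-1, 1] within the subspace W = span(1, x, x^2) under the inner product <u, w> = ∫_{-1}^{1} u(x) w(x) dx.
g(x) = -15*x^2/7 + 11*x/5 - 108/35

The best approximation g ∈ W is the orthogonal projection of f onto W. Writing g = a_0 + a_1 x + a_2 x^2, the coefficients solve the normal equations G · a = b where
  G_{ij} = <φ_i, φ_j> and b_i = <f, φ_i>, with φ_0 = 1, φ_1 = x, φ_2 = x^2.
G =
  [2, 0, 2/3]
  [0, 2/3, 0]
  [2/3, 0, 2/5],
b = (-38/5, 22/15, -102/35).
Solving gives a_0 = -108/35, a_1 = 11/5, a_2 = -15/7, so
  g(x) = -15*x^2/7 + 11*x/5 - 108/35.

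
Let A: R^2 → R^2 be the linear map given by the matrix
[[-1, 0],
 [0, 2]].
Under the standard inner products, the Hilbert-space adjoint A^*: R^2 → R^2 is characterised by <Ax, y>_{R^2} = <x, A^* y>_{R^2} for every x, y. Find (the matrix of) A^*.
A^* = A^T =
[[-1, 0],
 [0, 2]]

For real matrices with standard dot products, the defining identity <Ax, y> = <x, A^* y> gives (Ax)^T y = x^T (A^*) y, i.e. x^T A^T y = x^T (A^*) y. Since this holds for all x, y, we must have A^* = A^T. Therefore
A^* =
[[-1, 0],
 [0, 2]].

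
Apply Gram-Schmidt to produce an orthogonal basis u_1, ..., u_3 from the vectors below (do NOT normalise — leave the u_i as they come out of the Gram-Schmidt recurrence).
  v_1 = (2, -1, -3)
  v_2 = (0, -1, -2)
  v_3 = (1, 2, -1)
Orthogonal basis:
  u_1 = (2, -1, -3)
  u_2 = (-1, -1/2, -1/2)
  u_3 = (-3/7, 12/7, -6/7)

Apply the Gram-Schmidt recurrence
  u_1 = v_1
  u_i = v_i − Σ_{j<i} ((v_i · u_j) / (u_j · u_j)) · u_j.

Step by step this gives:
  u_1 = (2, -1, -3)
  u_2 = (-1, -1/2, -1/2)
  u_3 = (-3/7, 12/7, -6/7)

Orthogonality check:
  u_2 · u_1 = 0 (should be 0)
  u_3 · u_1 = 0 (should be 0)
  u_3 · u_2 = 0 (should be 0)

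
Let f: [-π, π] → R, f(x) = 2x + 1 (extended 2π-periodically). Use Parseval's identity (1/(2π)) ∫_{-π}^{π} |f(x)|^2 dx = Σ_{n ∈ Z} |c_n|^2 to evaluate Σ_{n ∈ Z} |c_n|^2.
Σ |c_n|^2 = 4π^2/3 + 1

Expand and integrate term by term over [-π, π]:
  ∫ (2x)^2 dx = 4·(2π^3/3); ∫ 2·2·(1)·x dx = 0 (odd integrand); ∫ 1^2 dx = 1·2π.
So (1/(2π)) ∫_{-π}^{π} (2x + 1)^2 dx = 4π^2/3 + 1 = 4π^2/3 + 1.
Parseval ⇒ Σ |c_n|^2 = 4π^2/3 + 1.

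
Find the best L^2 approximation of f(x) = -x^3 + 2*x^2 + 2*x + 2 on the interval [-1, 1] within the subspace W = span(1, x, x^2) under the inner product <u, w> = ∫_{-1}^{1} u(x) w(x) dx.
g(x) = 2*x^2 + 7*x/5 + 2

The best approximation g ∈ W is the orthogonal projection of f onto W. Writing g = a_0 + a_1 x + a_2 x^2, the coefficients solve the normal equations G · a = b where
  G_{ij} = <φ_i, φ_j> and b_i = <f, φ_i>, with φ_0 = 1, φ_1 = x, φ_2 = x^2.
G =
  [2, 0, 2/3]
  [0, 2/3, 0]
  [2/3, 0, 2/5],
b = (16/3, 14/15, 32/15).
Solving gives a_0 = 2, a_1 = 7/5, a_2 = 2, so
  g(x) = 2*x^2 + 7*x/5 + 2.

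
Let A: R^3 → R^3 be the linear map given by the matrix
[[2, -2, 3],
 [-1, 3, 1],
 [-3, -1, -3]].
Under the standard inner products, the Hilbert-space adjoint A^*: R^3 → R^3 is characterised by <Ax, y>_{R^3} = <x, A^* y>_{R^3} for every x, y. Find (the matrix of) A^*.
A^* = A^T =
[[2, -1, -3],
 [-2, 3, -1],
 [3, 1, -3]]

For real matrices with standard dot products, the defining identity <Ax, y> = <x, A^* y> gives (Ax)^T y = x^T (A^*) y, i.e. x^T A^T y = x^T (A^*) y. Since this holds for all x, y, we must have A^* = A^T. Therefore
A^* =
[[2, -1, -3],
 [-2, 3, -1],
 [3, 1, -3]].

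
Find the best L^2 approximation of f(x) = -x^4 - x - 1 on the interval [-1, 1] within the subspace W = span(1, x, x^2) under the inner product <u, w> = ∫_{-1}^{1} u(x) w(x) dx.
g(x) = -6*x^2/7 - x - 32/35

The best approximation g ∈ W is the orthogonal projection of f onto W. Writing g = a_0 + a_1 x + a_2 x^2, the coefficients solve the normal equations G · a = b where
  G_{ij} = <φ_i, φ_j> and b_i = <f, φ_i>, with φ_0 = 1, φ_1 = x, φ_2 = x^2.
G =
  [2, 0, 2/3]
  [0, 2/3, 0]
  [2/3, 0, 2/5],
b = (-12/5, -2/3, -20/21).
Solving gives a_0 = -32/35, a_1 = -1, a_2 = -6/7, so
  g(x) = -6*x^2/7 - x - 32/35.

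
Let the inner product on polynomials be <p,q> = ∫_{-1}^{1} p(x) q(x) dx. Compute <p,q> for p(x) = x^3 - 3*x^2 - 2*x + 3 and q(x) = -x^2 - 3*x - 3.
<p,q> = -10

Expand the product: p(x)·q(x) = -x^5 + 8*x^3 + 12*x^2 - 3*x - 9.
∫_{-1}^{1} of each monomial x^k gives [2/(k+1) if k even, 0 if k odd]. Integrating term-by-term (or equivalently evaluating the antiderivative F(x) = -x^6/6 + 2*x^4 + 4*x^3 - 3*x^2/2 - 9*x at the endpoints):
  F(1) − F(−1) = -14/3 − (16/3) = -10.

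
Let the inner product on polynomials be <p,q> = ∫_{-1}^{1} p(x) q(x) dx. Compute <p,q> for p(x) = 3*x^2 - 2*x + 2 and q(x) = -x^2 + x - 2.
<p,q> = -238/15

Expand the product: p(x)·q(x) = -3*x^4 + 5*x^3 - 10*x^2 + 6*x - 4.
∫_{-1}^{1} of each monomial x^k gives [2/(k+1) if k even, 0 if k odd]. Integrating term-by-term (or equivalently evaluating the antiderivative F(x) = -3*x^5/5 + 5*x^4/4 - 10*x^3/3 + 3*x^2 - 4*x at the endpoints):
  F(1) − F(−1) = -221/60 − (731/60) = -238/15.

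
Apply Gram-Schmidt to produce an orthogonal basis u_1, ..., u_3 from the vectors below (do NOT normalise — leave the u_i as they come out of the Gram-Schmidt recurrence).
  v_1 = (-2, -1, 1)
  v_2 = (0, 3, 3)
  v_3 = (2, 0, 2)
Orthogonal basis:
  u_1 = (-2, -1, 1)
  u_2 = (0, 3, 3)
  u_3 = (4/3, -4/3, 4/3)

Apply the Gram-Schmidt recurrence
  u_1 = v_1
  u_i = v_i − Σ_{j<i} ((v_i · u_j) / (u_j · u_j)) · u_j.

Step by step this gives:
  u_1 = (-2, -1, 1)
  u_2 = (0, 3, 3)
  u_3 = (4/3, -4/3, 4/3)

Orthogonality check:
  u_2 · u_1 = 0 (should be 0)
  u_3 · u_1 = 0 (should be 0)
  u_3 · u_2 = 0 (should be 0)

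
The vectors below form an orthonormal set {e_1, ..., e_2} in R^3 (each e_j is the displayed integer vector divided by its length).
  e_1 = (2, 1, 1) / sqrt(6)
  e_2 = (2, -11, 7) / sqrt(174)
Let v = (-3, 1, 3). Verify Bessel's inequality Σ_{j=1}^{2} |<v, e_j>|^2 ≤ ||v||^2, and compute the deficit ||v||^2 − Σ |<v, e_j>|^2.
Σ |<v, e_j>|^2 = 22/29; ||v||^2 = 19; deficit = 529/29

Write each e_j = u_j / sqrt(<u_j, u_j>) where u_j is the displayed integer vector. Then <v, e_j> = <v, u_j> / sqrt(<u_j, u_j>), so |<v, e_j>|^2 = <v, u_j>^2 / <u_j, u_j>.
Coefficients: <v, e_1> = -2/sqrt(6), <v, e_2> = 4/sqrt(174).
Square and sum: Σ |<v, e_j>|^2 = 22/29.
Compute ||v||^2 = v·v = 19.
Deficit = 19 − 22/29 = 529/29 ≥ 0, confirming Bessel's inequality. (The deficit equals ||v − Σ <v,e_j> e_j||^2, the squared distance from v to span{e_j}.)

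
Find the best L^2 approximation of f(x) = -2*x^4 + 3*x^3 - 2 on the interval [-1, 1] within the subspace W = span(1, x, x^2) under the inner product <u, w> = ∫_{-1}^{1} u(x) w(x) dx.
g(x) = -12*x^2/7 + 9*x/5 - 64/35

The best approximation g ∈ W is the orthogonal projection of f onto W. Writing g = a_0 + a_1 x + a_2 x^2, the coefficients solve the normal equations G · a = b where
  G_{ij} = <φ_i, φ_j> and b_i = <f, φ_i>, with φ_0 = 1, φ_1 = x, φ_2 = x^2.
G =
  [2, 0, 2/3]
  [0, 2/3, 0]
  [2/3, 0, 2/5],
b = (-24/5, 6/5, -40/21).
Solving gives a_0 = -64/35, a_1 = 9/5, a_2 = -12/7, so
  g(x) = -12*x^2/7 + 9*x/5 - 64/35.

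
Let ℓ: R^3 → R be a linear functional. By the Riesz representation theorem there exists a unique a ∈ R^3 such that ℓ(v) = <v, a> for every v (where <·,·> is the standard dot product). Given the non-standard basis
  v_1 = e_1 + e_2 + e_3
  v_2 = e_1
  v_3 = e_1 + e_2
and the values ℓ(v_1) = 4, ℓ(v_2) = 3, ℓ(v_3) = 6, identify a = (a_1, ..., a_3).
a = (3, 3, -2)

Write a = (a_1, ..., a_3) in the standard basis. For each basis vector v_i, ℓ(v_i) = <v_i, a> is a linear equation in the a_j's. Collect the n equations into a matrix system V a = ℓ, where row i of V is v_i (expressed in the standard basis). Since V is invertible (lower-triangular with 1s on the diagonal, up to permutation), solve by back-substitution:
  V =
[[1, 1, 1],
 [1, 0, 0],
 [1, 1, 0]]
  V a = (4, 3, 6)
Solving gives a = (3, 3, -2).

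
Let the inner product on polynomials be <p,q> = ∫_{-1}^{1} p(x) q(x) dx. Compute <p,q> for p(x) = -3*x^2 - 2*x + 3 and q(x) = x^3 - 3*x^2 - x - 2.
<p,q> = -148/15

Expand the product: p(x)·q(x) = -3*x^5 + 7*x^4 + 12*x^3 - x^2 + x - 6.
∫_{-1}^{1} of each monomial x^k gives [2/(k+1) if k even, 0 if k odd]. Integrating term-by-term (or equivalently evaluating the antiderivative F(x) = -x^6/2 + 7*x^5/5 + 3*x^4 - x^3/3 + x^2/2 - 6*x at the endpoints):
  F(1) − F(−1) = -29/15 − (119/15) = -148/15.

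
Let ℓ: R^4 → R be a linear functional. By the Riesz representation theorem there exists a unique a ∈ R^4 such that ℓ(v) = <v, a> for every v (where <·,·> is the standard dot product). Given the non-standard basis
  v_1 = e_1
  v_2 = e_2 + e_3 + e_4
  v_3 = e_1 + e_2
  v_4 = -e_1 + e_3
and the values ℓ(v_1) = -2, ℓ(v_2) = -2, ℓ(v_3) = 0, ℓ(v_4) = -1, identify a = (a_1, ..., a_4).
a = (-2, 2, -3, -1)

Write a = (a_1, ..., a_4) in the standard basis. For each basis vector v_i, ℓ(v_i) = <v_i, a> is a linear equation in the a_j's. Collect the n equations into a matrix system V a = ℓ, where row i of V is v_i (expressed in the standard basis). Since V is invertible (lower-triangular with 1s on the diagonal, up to permutation), solve by back-substitution:
  V =
[[1, 0, 0, 0],
 [0, 1, 1, 1],
 [1, 1, 0, 0],
 [-1, 0, 1, 0]]
  V a = (-2, -2, 0, -1)
Solving gives a = (-2, 2, -3, -1).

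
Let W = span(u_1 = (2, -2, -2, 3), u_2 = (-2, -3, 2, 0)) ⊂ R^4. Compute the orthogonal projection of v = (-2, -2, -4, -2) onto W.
proj_W(v) = (-16/353, -214/353, 16/353, 114/353)

Set up U = [u_1 | ... | u_2] ∈ R^(4×2). The projector onto W = col(U) is P = U (U^T U)^(-1) U^T.
Compute U^T U =
  [21, -2]
  [-2, 17],
and U^T v = (2, 2).
Solve U^T U · c = U^T v for the coefficients: c = (38/353, 46/353). The projection is proj_W(v) = U c.
Check: (v - proj_W(v)) · u_1 = 0  (should be 0).
Check: (v - proj_W(v)) · u_2 = 0  (should be 0).
Result: proj_W(v) = (-16/353, -214/353, 16/353, 114/353).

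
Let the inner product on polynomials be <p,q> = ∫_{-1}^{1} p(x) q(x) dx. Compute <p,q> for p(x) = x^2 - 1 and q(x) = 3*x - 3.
<p,q> = 4

Expand the product: p(x)·q(x) = 3*x^3 - 3*x^2 - 3*x + 3.
∫_{-1}^{1} of each monomial x^k gives [2/(k+1) if k even, 0 if k odd]. Integrating term-by-term (or equivalently evaluating the antiderivative F(x) = 3*x^4/4 - x^3 - 3*x^2/2 + 3*x at the endpoints):
  F(1) − F(−1) = 5/4 − (-11/4) = 4.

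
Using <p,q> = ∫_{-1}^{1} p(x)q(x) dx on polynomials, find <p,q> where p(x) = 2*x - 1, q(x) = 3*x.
<p,q> = 4

Expand the product: p(x)·q(x) = 6*x^2 - 3*x.
∫_{-1}^{1} of each monomial x^k gives [2/(k+1) if k even, 0 if k odd]. Integrating term-by-term (or equivalently evaluating the antiderivative F(x) = 2*x^3 - 3*x^2/2 at the endpoints):
  F(1) − F(−1) = 1/2 − (-7/2) = 4.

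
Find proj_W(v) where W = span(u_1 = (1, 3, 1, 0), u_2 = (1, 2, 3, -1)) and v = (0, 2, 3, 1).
proj_W(v) = (57/65, 129/65, 141/65, -42/65)

Set up U = [u_1 | ... | u_2] ∈ R^(4×2). The projector onto W = col(U) is P = U (U^T U)^(-1) U^T.
Compute U^T U =
  [11, 10]
  [10, 15],
and U^T v = (9, 12).
Solve U^T U · c = U^T v for the coefficients: c = (3/13, 42/65). The projection is proj_W(v) = U c.
Check: (v - proj_W(v)) · u_1 = 0  (should be 0).
Check: (v - proj_W(v)) · u_2 = 0  (should be 0).
Result: proj_W(v) = (57/65, 129/65, 141/65, -42/65).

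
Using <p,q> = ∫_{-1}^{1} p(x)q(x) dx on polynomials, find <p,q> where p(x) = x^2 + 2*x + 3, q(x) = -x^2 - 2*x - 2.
<p,q> = -92/5

Expand the product: p(x)·q(x) = -x^4 - 4*x^3 - 9*x^2 - 10*x - 6.
∫_{-1}^{1} of each monomial x^k gives [2/(k+1) if k even, 0 if k odd]. Integrating term-by-term (or equivalently evaluating the antiderivative F(x) = -x^5/5 - x^4 - 3*x^3 - 5*x^2 - 6*x at the endpoints):
  F(1) − F(−1) = -76/5 − (16/5) = -92/5.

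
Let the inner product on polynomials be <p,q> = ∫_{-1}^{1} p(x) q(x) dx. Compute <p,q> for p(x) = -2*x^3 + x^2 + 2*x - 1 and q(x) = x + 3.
<p,q> = -52/15

Expand the product: p(x)·q(x) = -2*x^4 - 5*x^3 + 5*x^2 + 5*x - 3.
∫_{-1}^{1} of each monomial x^k gives [2/(k+1) if k even, 0 if k odd]. Integrating term-by-term (or equivalently evaluating the antiderivative F(x) = -2*x^5/5 - 5*x^4/4 + 5*x^3/3 + 5*x^2/2 - 3*x at the endpoints):
  F(1) − F(−1) = -29/60 − (179/60) = -52/15.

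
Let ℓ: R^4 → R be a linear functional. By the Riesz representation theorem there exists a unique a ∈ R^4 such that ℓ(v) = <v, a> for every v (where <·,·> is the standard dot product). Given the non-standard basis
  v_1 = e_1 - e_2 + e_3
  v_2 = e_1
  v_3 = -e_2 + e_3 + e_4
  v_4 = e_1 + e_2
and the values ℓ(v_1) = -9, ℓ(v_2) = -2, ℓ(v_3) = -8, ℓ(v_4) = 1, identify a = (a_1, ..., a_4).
a = (-2, 3, -4, -1)

Write a = (a_1, ..., a_4) in the standard basis. For each basis vector v_i, ℓ(v_i) = <v_i, a> is a linear equation in the a_j's. Collect the n equations into a matrix system V a = ℓ, where row i of V is v_i (expressed in the standard basis). Since V is invertible (lower-triangular with 1s on the diagonal, up to permutation), solve by back-substitution:
  V =
[[1, -1, 1, 0],
 [1, 0, 0, 0],
 [0, -1, 1, 1],
 [1, 1, 0, 0]]
  V a = (-9, -2, -8, 1)
Solving gives a = (-2, 3, -4, -1).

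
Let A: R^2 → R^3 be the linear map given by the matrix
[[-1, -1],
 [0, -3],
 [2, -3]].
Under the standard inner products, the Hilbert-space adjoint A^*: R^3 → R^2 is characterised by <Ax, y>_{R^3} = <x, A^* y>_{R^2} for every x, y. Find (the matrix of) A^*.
A^* = A^T =
[[-1, 0, 2],
 [-1, -3, -3]]

For real matrices with standard dot products, the defining identity <Ax, y> = <x, A^* y> gives (Ax)^T y = x^T (A^*) y, i.e. x^T A^T y = x^T (A^*) y. Since this holds for all x, y, we must have A^* = A^T. Therefore
A^* =
[[-1, 0, 2],
 [-1, -3, -3]].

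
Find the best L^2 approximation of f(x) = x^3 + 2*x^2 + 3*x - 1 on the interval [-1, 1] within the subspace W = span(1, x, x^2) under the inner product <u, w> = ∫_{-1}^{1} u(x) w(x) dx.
g(x) = 2*x^2 + 18*x/5 - 1

The best approximation g ∈ W is the orthogonal projection of f onto W. Writing g = a_0 + a_1 x + a_2 x^2, the coefficients solve the normal equations G · a = b where
  G_{ij} = <φ_i, φ_j> and b_i = <f, φ_i>, with φ_0 = 1, φ_1 = x, φ_2 = x^2.
G =
  [2, 0, 2/3]
  [0, 2/3, 0]
  [2/3, 0, 2/5],
b = (-2/3, 12/5, 2/15).
Solving gives a_0 = -1, a_1 = 18/5, a_2 = 2, so
  g(x) = 2*x^2 + 18*x/5 - 1.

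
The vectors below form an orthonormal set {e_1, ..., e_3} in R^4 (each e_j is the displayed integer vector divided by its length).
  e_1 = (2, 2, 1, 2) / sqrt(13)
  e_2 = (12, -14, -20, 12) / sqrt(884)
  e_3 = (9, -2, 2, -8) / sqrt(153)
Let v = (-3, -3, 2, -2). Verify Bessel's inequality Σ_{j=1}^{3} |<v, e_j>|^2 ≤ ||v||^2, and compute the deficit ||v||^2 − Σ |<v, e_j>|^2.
Σ |<v, e_j>|^2 = 170/9; ||v||^2 = 26; deficit = 64/9

Write each e_j = u_j / sqrt(<u_j, u_j>) where u_j is the displayed integer vector. Then <v, e_j> = <v, u_j> / sqrt(<u_j, u_j>), so |<v, e_j>|^2 = <v, u_j>^2 / <u_j, u_j>.
Coefficients: <v, e_1> = -14/sqrt(13), <v, e_2> = -58/sqrt(884), <v, e_3> = -1/sqrt(153).
Square and sum: Σ |<v, e_j>|^2 = 170/9.
Compute ||v||^2 = v·v = 26.
Deficit = 26 − 170/9 = 64/9 ≥ 0, confirming Bessel's inequality. (The deficit equals ||v − Σ <v,e_j> e_j||^2, the squared distance from v to span{e_j}.)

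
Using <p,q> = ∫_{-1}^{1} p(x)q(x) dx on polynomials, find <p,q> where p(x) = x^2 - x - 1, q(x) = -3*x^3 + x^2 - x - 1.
<p,q> = 44/15

Expand the product: p(x)·q(x) = -3*x^5 + 4*x^4 + x^3 - x^2 + 2*x + 1.
∫_{-1}^{1} of each monomial x^k gives [2/(k+1) if k even, 0 if k odd]. Integrating term-by-term (or equivalently evaluating the antiderivative F(x) = -x^6/2 + 4*x^5/5 + x^4/4 - x^3/3 + x^2 + x at the endpoints):
  F(1) − F(−1) = 133/60 − (-43/60) = 44/15.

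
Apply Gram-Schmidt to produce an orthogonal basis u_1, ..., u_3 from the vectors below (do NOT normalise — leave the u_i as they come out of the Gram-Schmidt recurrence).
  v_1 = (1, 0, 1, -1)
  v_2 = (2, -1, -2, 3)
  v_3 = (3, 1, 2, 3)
Orthogonal basis:
  u_1 = (1, 0, 1, -1)
  u_2 = (3, -1, -1, 2)
  u_3 = (-1/15, 9/5, 32/15, 31/15)

Apply the Gram-Schmidt recurrence
  u_1 = v_1
  u_i = v_i − Σ_{j<i} ((v_i · u_j) / (u_j · u_j)) · u_j.

Step by step this gives:
  u_1 = (1, 0, 1, -1)
  u_2 = (3, -1, -1, 2)
  u_3 = (-1/15, 9/5, 32/15, 31/15)

Orthogonality check:
  u_2 · u_1 = 0 (should be 0)
  u_3 · u_1 = 0 (should be 0)
  u_3 · u_2 = 0 (should be 0)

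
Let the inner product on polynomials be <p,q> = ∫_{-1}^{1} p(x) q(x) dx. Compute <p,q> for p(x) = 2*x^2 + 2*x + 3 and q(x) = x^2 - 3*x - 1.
<p,q> = -128/15

Expand the product: p(x)·q(x) = 2*x^4 - 4*x^3 - 5*x^2 - 11*x - 3.
∫_{-1}^{1} of each monomial x^k gives [2/(k+1) if k even, 0 if k odd]. Integrating term-by-term (or equivalently evaluating the antiderivative F(x) = 2*x^5/5 - x^4 - 5*x^3/3 - 11*x^2/2 - 3*x at the endpoints):
  F(1) − F(−1) = -323/30 − (-67/30) = -128/15.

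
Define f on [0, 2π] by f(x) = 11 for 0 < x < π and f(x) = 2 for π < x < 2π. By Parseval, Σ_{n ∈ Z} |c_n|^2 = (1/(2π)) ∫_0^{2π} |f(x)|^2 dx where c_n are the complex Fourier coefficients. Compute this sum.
Σ |c_n|^2 = 125/2

Parseval equates the L^2 energy of f (normalised by 1/(2π)) with the ℓ^2 sum of its Fourier coefficients: (1/(2π)) ∫_0^{2π} |f|^2 = Σ |c_n|^2.
Compute the left side: (1/(2π)) [∫_0^π 11^2 dx + ∫_π^{2π} 2^2 dx] = (1/(2π)) · (121π + 4π) = (121 + 4)/2 = 125/2.
So Σ_{n ∈ Z} |c_n|^2 = 125/2.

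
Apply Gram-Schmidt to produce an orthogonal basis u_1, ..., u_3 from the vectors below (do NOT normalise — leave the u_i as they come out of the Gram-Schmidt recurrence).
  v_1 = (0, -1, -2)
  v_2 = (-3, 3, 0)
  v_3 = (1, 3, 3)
Orthogonal basis:
  u_1 = (0, -1, -2)
  u_2 = (-3, 12/5, -6/5)
  u_3 = (10/9, 10/9, -5/9)

Apply the Gram-Schmidt recurrence
  u_1 = v_1
  u_i = v_i − Σ_{j<i} ((v_i · u_j) / (u_j · u_j)) · u_j.

Step by step this gives:
  u_1 = (0, -1, -2)
  u_2 = (-3, 12/5, -6/5)
  u_3 = (10/9, 10/9, -5/9)

Orthogonality check:
  u_2 · u_1 = 0 (should be 0)
  u_3 · u_1 = 0 (should be 0)
  u_3 · u_2 = 0 (should be 0)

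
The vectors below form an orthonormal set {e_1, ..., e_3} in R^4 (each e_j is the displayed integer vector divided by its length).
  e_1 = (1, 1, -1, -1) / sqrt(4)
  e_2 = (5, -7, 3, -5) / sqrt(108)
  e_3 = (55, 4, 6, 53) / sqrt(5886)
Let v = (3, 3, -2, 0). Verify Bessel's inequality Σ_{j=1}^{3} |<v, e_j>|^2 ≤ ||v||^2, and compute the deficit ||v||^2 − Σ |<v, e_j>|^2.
Σ |<v, e_j>|^2 = 4787/218; ||v||^2 = 22; deficit = 9/218

Write each e_j = u_j / sqrt(<u_j, u_j>) where u_j is the displayed integer vector. Then <v, e_j> = <v, u_j> / sqrt(<u_j, u_j>), so |<v, e_j>|^2 = <v, u_j>^2 / <u_j, u_j>.
Coefficients: <v, e_1> = 8/sqrt(4), <v, e_2> = -12/sqrt(108), <v, e_3> = 165/sqrt(5886).
Square and sum: Σ |<v, e_j>|^2 = 4787/218.
Compute ||v||^2 = v·v = 22.
Deficit = 22 − 4787/218 = 9/218 ≥ 0, confirming Bessel's inequality. (The deficit equals ||v − Σ <v,e_j> e_j||^2, the squared distance from v to span{e_j}.)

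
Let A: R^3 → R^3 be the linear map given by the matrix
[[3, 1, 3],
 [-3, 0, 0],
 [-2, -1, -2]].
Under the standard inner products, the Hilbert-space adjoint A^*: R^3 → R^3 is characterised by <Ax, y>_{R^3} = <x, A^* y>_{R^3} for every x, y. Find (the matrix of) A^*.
A^* = A^T =
[[3, -3, -2],
 [1, 0, -1],
 [3, 0, -2]]

For real matrices with standard dot products, the defining identity <Ax, y> = <x, A^* y> gives (Ax)^T y = x^T (A^*) y, i.e. x^T A^T y = x^T (A^*) y. Since this holds for all x, y, we must have A^* = A^T. Therefore
A^* =
[[3, -3, -2],
 [1, 0, -1],
 [3, 0, -2]].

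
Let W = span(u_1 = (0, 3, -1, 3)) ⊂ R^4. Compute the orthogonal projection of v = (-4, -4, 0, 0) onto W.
proj_W(v) = (0, -36/19, 12/19, -36/19)

Set up U = [u_1 | ... | u_1] ∈ R^(4×1). The projector onto W = col(U) is P = U (U^T U)^(-1) U^T.
Compute U^T U =
  [19],
and U^T v = (-12).
Solve U^T U · c = U^T v for the coefficients: c = (-12/19). The projection is proj_W(v) = U c.
Check: (v - proj_W(v)) · u_1 = 0  (should be 0).
Result: proj_W(v) = (0, -36/19, 12/19, -36/19).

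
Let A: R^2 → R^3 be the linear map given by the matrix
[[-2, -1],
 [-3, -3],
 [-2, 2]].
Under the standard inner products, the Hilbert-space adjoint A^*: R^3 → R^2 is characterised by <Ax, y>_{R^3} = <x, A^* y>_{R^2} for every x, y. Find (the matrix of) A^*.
A^* = A^T =
[[-2, -3, -2],
 [-1, -3, 2]]

For real matrices with standard dot products, the defining identity <Ax, y> = <x, A^* y> gives (Ax)^T y = x^T (A^*) y, i.e. x^T A^T y = x^T (A^*) y. Since this holds for all x, y, we must have A^* = A^T. Therefore
A^* =
[[-2, -3, -2],
 [-1, -3, 2]].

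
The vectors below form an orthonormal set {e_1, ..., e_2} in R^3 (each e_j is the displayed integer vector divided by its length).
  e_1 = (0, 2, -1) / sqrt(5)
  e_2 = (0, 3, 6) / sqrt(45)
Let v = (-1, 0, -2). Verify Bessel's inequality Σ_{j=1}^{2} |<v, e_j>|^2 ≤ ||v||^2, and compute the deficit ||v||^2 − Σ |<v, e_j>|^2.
Σ |<v, e_j>|^2 = 4; ||v||^2 = 5; deficit = 1

Write each e_j = u_j / sqrt(<u_j, u_j>) where u_j is the displayed integer vector. Then <v, e_j> = <v, u_j> / sqrt(<u_j, u_j>), so |<v, e_j>|^2 = <v, u_j>^2 / <u_j, u_j>.
Coefficients: <v, e_1> = 2/sqrt(5), <v, e_2> = -12/sqrt(45).
Square and sum: Σ |<v, e_j>|^2 = 4.
Compute ||v||^2 = v·v = 5.
Deficit = 5 − 4 = 1 ≥ 0, confirming Bessel's inequality. (The deficit equals ||v − Σ <v,e_j> e_j||^2, the squared distance from v to span{e_j}.)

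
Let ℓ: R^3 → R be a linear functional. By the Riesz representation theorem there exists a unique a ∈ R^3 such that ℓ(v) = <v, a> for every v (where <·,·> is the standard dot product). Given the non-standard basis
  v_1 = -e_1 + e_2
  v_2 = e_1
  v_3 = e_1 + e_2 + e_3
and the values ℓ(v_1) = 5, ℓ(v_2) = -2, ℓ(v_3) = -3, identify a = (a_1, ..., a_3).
a = (-2, 3, -4)

Write a = (a_1, ..., a_3) in the standard basis. For each basis vector v_i, ℓ(v_i) = <v_i, a> is a linear equation in the a_j's. Collect the n equations into a matrix system V a = ℓ, where row i of V is v_i (expressed in the standard basis). Since V is invertible (lower-triangular with 1s on the diagonal, up to permutation), solve by back-substitution:
  V =
[[-1, 1, 0],
 [1, 0, 0],
 [1, 1, 1]]
  V a = (5, -2, -3)
Solving gives a = (-2, 3, -4).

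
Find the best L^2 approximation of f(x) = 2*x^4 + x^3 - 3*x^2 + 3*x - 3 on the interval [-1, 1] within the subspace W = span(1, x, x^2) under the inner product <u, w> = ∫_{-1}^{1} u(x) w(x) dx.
g(x) = -9*x^2/7 + 18*x/5 - 111/35

The best approximation g ∈ W is the orthogonal projection of f onto W. Writing g = a_0 + a_1 x + a_2 x^2, the coefficients solve the normal equations G · a = b where
  G_{ij} = <φ_i, φ_j> and b_i = <f, φ_i>, with φ_0 = 1, φ_1 = x, φ_2 = x^2.
G =
  [2, 0, 2/3]
  [0, 2/3, 0]
  [2/3, 0, 2/5],
b = (-36/5, 12/5, -92/35).
Solving gives a_0 = -111/35, a_1 = 18/5, a_2 = -9/7, so
  g(x) = -9*x^2/7 + 18*x/5 - 111/35.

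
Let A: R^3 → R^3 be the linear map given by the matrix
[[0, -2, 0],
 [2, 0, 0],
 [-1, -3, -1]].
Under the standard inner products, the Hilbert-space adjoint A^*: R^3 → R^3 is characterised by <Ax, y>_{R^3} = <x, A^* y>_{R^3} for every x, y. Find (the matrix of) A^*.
A^* = A^T =
[[0, 2, -1],
 [-2, 0, -3],
 [0, 0, -1]]

For real matrices with standard dot products, the defining identity <Ax, y> = <x, A^* y> gives (Ax)^T y = x^T (A^*) y, i.e. x^T A^T y = x^T (A^*) y. Since this holds for all x, y, we must have A^* = A^T. Therefore
A^* =
[[0, 2, -1],
 [-2, 0, -3],
 [0, 0, -1]].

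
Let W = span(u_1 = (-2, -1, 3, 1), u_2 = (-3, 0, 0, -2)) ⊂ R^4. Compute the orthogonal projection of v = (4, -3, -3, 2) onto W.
proj_W(v) = (760/179, 92/179, -276/179, 292/179)

Set up U = [u_1 | ... | u_2] ∈ R^(4×2). The projector onto W = col(U) is P = U (U^T U)^(-1) U^T.
Compute U^T U =
  [15, 4]
  [4, 13],
and U^T v = (-12, -16).
Solve U^T U · c = U^T v for the coefficients: c = (-92/179, -192/179). The projection is proj_W(v) = U c.
Check: (v - proj_W(v)) · u_1 = 0  (should be 0).
Check: (v - proj_W(v)) · u_2 = 0  (should be 0).
Result: proj_W(v) = (760/179, 92/179, -276/179, 292/179).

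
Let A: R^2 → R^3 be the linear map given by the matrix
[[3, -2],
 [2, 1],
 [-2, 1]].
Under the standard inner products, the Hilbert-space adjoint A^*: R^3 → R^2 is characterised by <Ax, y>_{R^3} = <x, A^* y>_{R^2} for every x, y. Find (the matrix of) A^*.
A^* = A^T =
[[3, 2, -2],
 [-2, 1, 1]]

For real matrices with standard dot products, the defining identity <Ax, y> = <x, A^* y> gives (Ax)^T y = x^T (A^*) y, i.e. x^T A^T y = x^T (A^*) y. Since this holds for all x, y, we must have A^* = A^T. Therefore
A^* =
[[3, 2, -2],
 [-2, 1, 1]].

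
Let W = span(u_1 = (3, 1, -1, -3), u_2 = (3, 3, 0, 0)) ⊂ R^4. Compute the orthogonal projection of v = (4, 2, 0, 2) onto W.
proj_W(v) = (8/3, 10/3, 1/3, 1)

Set up U = [u_1 | ... | u_2] ∈ R^(4×2). The projector onto W = col(U) is P = U (U^T U)^(-1) U^T.
Compute U^T U =
  [20, 12]
  [12, 18],
and U^T v = (8, 18).
Solve U^T U · c = U^T v for the coefficients: c = (-1/3, 11/9). The projection is proj_W(v) = U c.
Check: (v - proj_W(v)) · u_1 = 0  (should be 0).
Check: (v - proj_W(v)) · u_2 = 0  (should be 0).
Result: proj_W(v) = (8/3, 10/3, 1/3, 1).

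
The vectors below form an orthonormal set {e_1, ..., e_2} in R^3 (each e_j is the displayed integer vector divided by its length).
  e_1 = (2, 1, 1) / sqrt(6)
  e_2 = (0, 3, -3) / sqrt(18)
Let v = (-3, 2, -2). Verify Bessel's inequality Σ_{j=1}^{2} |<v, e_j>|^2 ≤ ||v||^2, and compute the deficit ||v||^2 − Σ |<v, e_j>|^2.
Σ |<v, e_j>|^2 = 14; ||v||^2 = 17; deficit = 3

Write each e_j = u_j / sqrt(<u_j, u_j>) where u_j is the displayed integer vector. Then <v, e_j> = <v, u_j> / sqrt(<u_j, u_j>), so |<v, e_j>|^2 = <v, u_j>^2 / <u_j, u_j>.
Coefficients: <v, e_1> = -6/sqrt(6), <v, e_2> = 12/sqrt(18).
Square and sum: Σ |<v, e_j>|^2 = 14.
Compute ||v||^2 = v·v = 17.
Deficit = 17 − 14 = 3 ≥ 0, confirming Bessel's inequality. (The deficit equals ||v − Σ <v,e_j> e_j||^2, the squared distance from v to span{e_j}.)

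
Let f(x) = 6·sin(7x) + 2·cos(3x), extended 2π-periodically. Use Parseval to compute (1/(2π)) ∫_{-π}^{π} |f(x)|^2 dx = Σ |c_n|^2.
Σ |c_n|^2 = 20

Expand |f|^2 and use orthogonality of {sin(nx), cos(mx)} on [-π, π]:
  ∫_{-π}^{π} sin(nx)^2 dx = π, ∫ cos(mx)^2 dx = π, and cross terms integrate to 0.
So ∫_{-π}^{π} f(x)^2 dx = 6^2 · π + 2^2 · π = (36 + 4)π.
Divide by 2π: (36 + 4)/2 = 20.
By Parseval, this equals Σ |c_n|^2.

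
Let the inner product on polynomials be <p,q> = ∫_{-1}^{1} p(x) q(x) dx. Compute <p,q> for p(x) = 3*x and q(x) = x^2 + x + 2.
<p,q> = 2

Expand the product: p(x)·q(x) = 3*x^3 + 3*x^2 + 6*x.
∫_{-1}^{1} of each monomial x^k gives [2/(k+1) if k even, 0 if k odd]. Integrating term-by-term (or equivalently evaluating the antiderivative F(x) = 3*x^4/4 + x^3 + 3*x^2 at the endpoints):
  F(1) − F(−1) = 19/4 − (11/4) = 2.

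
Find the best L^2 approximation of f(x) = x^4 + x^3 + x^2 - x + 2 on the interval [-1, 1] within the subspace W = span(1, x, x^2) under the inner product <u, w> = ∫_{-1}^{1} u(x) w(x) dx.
g(x) = 13*x^2/7 - 2*x/5 + 67/35

The best approximation g ∈ W is the orthogonal projection of f onto W. Writing g = a_0 + a_1 x + a_2 x^2, the coefficients solve the normal equations G · a = b where
  G_{ij} = <φ_i, φ_j> and b_i = <f, φ_i>, with φ_0 = 1, φ_1 = x, φ_2 = x^2.
G =
  [2, 0, 2/3]
  [0, 2/3, 0]
  [2/3, 0, 2/5],
b = (76/15, -4/15, 212/105).
Solving gives a_0 = 67/35, a_1 = -2/5, a_2 = 13/7, so
  g(x) = 13*x^2/7 - 2*x/5 + 67/35.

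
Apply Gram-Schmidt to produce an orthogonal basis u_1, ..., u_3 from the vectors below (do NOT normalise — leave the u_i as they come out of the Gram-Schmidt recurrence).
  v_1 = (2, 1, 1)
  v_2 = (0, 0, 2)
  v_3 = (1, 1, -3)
Orthogonal basis:
  u_1 = (2, 1, 1)
  u_2 = (-2/3, -1/3, 5/3)
  u_3 = (-1/5, 2/5, 0)

Apply the Gram-Schmidt recurrence
  u_1 = v_1
  u_i = v_i − Σ_{j<i} ((v_i · u_j) / (u_j · u_j)) · u_j.

Step by step this gives:
  u_1 = (2, 1, 1)
  u_2 = (-2/3, -1/3, 5/3)
  u_3 = (-1/5, 2/5, 0)

Orthogonality check:
  u_2 · u_1 = 0 (should be 0)
  u_3 · u_1 = 0 (should be 0)
  u_3 · u_2 = 0 (should be 0)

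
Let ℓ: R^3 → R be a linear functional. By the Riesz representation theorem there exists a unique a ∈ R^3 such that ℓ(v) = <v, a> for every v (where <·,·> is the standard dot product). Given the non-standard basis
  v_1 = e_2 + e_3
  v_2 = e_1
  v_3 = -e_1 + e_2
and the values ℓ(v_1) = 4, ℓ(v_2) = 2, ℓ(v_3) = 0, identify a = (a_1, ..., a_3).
a = (2, 2, 2)

Write a = (a_1, ..., a_3) in the standard basis. For each basis vector v_i, ℓ(v_i) = <v_i, a> is a linear equation in the a_j's. Collect the n equations into a matrix system V a = ℓ, where row i of V is v_i (expressed in the standard basis). Since V is invertible (lower-triangular with 1s on the diagonal, up to permutation), solve by back-substitution:
  V =
[[0, 1, 1],
 [1, 0, 0],
 [-1, 1, 0]]
  V a = (4, 2, 0)
Solving gives a = (2, 2, 2).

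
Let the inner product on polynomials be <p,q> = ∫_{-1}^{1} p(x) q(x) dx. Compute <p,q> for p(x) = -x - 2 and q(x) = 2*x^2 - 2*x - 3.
<p,q> = 32/3

Expand the product: p(x)·q(x) = -2*x^3 - 2*x^2 + 7*x + 6.
∫_{-1}^{1} of each monomial x^k gives [2/(k+1) if k even, 0 if k odd]. Integrating term-by-term (or equivalently evaluating the antiderivative F(x) = -x^4/2 - 2*x^3/3 + 7*x^2/2 + 6*x at the endpoints):
  F(1) − F(−1) = 25/3 − (-7/3) = 32/3.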